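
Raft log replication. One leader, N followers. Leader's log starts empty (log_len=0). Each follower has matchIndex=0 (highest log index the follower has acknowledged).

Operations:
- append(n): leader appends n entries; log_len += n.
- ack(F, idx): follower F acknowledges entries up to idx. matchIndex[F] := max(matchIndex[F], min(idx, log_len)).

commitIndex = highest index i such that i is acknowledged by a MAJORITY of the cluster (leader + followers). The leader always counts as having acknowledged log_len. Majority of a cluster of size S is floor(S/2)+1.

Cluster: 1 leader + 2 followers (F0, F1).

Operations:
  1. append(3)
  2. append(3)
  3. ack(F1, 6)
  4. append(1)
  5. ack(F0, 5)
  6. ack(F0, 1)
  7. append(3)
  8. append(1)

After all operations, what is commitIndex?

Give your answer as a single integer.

Answer: 6

Derivation:
Op 1: append 3 -> log_len=3
Op 2: append 3 -> log_len=6
Op 3: F1 acks idx 6 -> match: F0=0 F1=6; commitIndex=6
Op 4: append 1 -> log_len=7
Op 5: F0 acks idx 5 -> match: F0=5 F1=6; commitIndex=6
Op 6: F0 acks idx 1 -> match: F0=5 F1=6; commitIndex=6
Op 7: append 3 -> log_len=10
Op 8: append 1 -> log_len=11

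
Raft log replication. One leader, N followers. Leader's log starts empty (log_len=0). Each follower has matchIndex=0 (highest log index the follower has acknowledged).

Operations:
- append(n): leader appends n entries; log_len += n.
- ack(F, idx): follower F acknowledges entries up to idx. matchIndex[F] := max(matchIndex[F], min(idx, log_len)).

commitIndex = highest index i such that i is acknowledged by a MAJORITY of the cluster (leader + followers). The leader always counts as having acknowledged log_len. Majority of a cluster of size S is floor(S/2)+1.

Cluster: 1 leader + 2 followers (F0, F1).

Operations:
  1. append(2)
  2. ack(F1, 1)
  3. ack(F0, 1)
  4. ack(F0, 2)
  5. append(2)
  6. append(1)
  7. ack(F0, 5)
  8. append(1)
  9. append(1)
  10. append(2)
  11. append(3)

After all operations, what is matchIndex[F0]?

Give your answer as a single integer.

Op 1: append 2 -> log_len=2
Op 2: F1 acks idx 1 -> match: F0=0 F1=1; commitIndex=1
Op 3: F0 acks idx 1 -> match: F0=1 F1=1; commitIndex=1
Op 4: F0 acks idx 2 -> match: F0=2 F1=1; commitIndex=2
Op 5: append 2 -> log_len=4
Op 6: append 1 -> log_len=5
Op 7: F0 acks idx 5 -> match: F0=5 F1=1; commitIndex=5
Op 8: append 1 -> log_len=6
Op 9: append 1 -> log_len=7
Op 10: append 2 -> log_len=9
Op 11: append 3 -> log_len=12

Answer: 5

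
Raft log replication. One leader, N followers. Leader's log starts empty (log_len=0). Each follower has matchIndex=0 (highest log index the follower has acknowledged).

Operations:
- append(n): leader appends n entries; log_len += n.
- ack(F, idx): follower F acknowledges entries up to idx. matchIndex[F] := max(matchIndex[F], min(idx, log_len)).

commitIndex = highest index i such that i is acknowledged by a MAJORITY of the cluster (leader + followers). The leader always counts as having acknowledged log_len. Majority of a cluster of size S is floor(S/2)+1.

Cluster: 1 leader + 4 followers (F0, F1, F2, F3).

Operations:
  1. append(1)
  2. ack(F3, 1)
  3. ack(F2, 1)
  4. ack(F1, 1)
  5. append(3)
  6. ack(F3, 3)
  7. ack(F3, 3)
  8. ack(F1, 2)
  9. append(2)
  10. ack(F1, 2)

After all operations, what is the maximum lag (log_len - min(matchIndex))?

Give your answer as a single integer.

Op 1: append 1 -> log_len=1
Op 2: F3 acks idx 1 -> match: F0=0 F1=0 F2=0 F3=1; commitIndex=0
Op 3: F2 acks idx 1 -> match: F0=0 F1=0 F2=1 F3=1; commitIndex=1
Op 4: F1 acks idx 1 -> match: F0=0 F1=1 F2=1 F3=1; commitIndex=1
Op 5: append 3 -> log_len=4
Op 6: F3 acks idx 3 -> match: F0=0 F1=1 F2=1 F3=3; commitIndex=1
Op 7: F3 acks idx 3 -> match: F0=0 F1=1 F2=1 F3=3; commitIndex=1
Op 8: F1 acks idx 2 -> match: F0=0 F1=2 F2=1 F3=3; commitIndex=2
Op 9: append 2 -> log_len=6
Op 10: F1 acks idx 2 -> match: F0=0 F1=2 F2=1 F3=3; commitIndex=2

Answer: 6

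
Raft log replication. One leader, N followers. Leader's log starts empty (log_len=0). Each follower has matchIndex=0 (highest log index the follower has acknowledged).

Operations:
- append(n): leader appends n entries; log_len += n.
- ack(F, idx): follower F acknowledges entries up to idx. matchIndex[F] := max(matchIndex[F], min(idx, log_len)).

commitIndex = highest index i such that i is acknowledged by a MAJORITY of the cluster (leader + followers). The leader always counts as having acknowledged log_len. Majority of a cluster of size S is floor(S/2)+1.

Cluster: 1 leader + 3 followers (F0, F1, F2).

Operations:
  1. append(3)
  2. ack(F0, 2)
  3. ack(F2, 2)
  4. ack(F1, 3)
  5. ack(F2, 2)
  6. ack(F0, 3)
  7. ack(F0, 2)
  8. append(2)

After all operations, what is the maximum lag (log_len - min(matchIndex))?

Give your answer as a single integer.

Op 1: append 3 -> log_len=3
Op 2: F0 acks idx 2 -> match: F0=2 F1=0 F2=0; commitIndex=0
Op 3: F2 acks idx 2 -> match: F0=2 F1=0 F2=2; commitIndex=2
Op 4: F1 acks idx 3 -> match: F0=2 F1=3 F2=2; commitIndex=2
Op 5: F2 acks idx 2 -> match: F0=2 F1=3 F2=2; commitIndex=2
Op 6: F0 acks idx 3 -> match: F0=3 F1=3 F2=2; commitIndex=3
Op 7: F0 acks idx 2 -> match: F0=3 F1=3 F2=2; commitIndex=3
Op 8: append 2 -> log_len=5

Answer: 3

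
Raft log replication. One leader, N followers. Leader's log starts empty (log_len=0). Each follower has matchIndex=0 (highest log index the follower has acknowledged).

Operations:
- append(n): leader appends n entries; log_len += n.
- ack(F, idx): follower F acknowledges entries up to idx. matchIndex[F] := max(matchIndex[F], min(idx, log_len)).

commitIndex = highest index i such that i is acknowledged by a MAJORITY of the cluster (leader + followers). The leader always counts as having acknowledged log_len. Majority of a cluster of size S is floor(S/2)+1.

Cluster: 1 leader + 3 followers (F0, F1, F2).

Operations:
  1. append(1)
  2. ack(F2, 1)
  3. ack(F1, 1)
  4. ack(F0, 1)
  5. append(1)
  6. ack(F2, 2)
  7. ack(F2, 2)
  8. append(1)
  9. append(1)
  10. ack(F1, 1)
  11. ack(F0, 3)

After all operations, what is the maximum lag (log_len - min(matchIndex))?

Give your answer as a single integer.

Answer: 3

Derivation:
Op 1: append 1 -> log_len=1
Op 2: F2 acks idx 1 -> match: F0=0 F1=0 F2=1; commitIndex=0
Op 3: F1 acks idx 1 -> match: F0=0 F1=1 F2=1; commitIndex=1
Op 4: F0 acks idx 1 -> match: F0=1 F1=1 F2=1; commitIndex=1
Op 5: append 1 -> log_len=2
Op 6: F2 acks idx 2 -> match: F0=1 F1=1 F2=2; commitIndex=1
Op 7: F2 acks idx 2 -> match: F0=1 F1=1 F2=2; commitIndex=1
Op 8: append 1 -> log_len=3
Op 9: append 1 -> log_len=4
Op 10: F1 acks idx 1 -> match: F0=1 F1=1 F2=2; commitIndex=1
Op 11: F0 acks idx 3 -> match: F0=3 F1=1 F2=2; commitIndex=2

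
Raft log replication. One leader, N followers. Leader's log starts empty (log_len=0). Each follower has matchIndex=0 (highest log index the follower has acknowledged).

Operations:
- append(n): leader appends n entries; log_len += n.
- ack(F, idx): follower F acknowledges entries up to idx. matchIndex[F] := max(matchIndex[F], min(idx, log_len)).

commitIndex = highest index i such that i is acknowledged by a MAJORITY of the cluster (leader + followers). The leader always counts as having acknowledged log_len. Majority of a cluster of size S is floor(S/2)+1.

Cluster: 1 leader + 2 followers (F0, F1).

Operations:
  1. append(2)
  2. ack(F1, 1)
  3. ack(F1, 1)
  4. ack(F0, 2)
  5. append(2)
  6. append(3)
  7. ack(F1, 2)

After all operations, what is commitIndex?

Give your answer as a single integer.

Op 1: append 2 -> log_len=2
Op 2: F1 acks idx 1 -> match: F0=0 F1=1; commitIndex=1
Op 3: F1 acks idx 1 -> match: F0=0 F1=1; commitIndex=1
Op 4: F0 acks idx 2 -> match: F0=2 F1=1; commitIndex=2
Op 5: append 2 -> log_len=4
Op 6: append 3 -> log_len=7
Op 7: F1 acks idx 2 -> match: F0=2 F1=2; commitIndex=2

Answer: 2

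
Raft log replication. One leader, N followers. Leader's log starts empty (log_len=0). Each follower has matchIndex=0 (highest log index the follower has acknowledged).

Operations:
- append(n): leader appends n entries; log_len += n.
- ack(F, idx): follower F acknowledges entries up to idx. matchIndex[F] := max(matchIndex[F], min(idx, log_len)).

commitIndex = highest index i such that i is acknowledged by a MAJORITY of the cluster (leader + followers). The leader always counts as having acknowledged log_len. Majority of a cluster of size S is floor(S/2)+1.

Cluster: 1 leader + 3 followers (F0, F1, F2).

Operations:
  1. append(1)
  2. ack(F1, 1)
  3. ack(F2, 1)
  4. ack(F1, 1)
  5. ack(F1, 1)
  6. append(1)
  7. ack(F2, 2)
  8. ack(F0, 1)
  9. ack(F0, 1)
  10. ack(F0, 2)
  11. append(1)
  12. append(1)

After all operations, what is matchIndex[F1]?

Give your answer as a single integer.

Op 1: append 1 -> log_len=1
Op 2: F1 acks idx 1 -> match: F0=0 F1=1 F2=0; commitIndex=0
Op 3: F2 acks idx 1 -> match: F0=0 F1=1 F2=1; commitIndex=1
Op 4: F1 acks idx 1 -> match: F0=0 F1=1 F2=1; commitIndex=1
Op 5: F1 acks idx 1 -> match: F0=0 F1=1 F2=1; commitIndex=1
Op 6: append 1 -> log_len=2
Op 7: F2 acks idx 2 -> match: F0=0 F1=1 F2=2; commitIndex=1
Op 8: F0 acks idx 1 -> match: F0=1 F1=1 F2=2; commitIndex=1
Op 9: F0 acks idx 1 -> match: F0=1 F1=1 F2=2; commitIndex=1
Op 10: F0 acks idx 2 -> match: F0=2 F1=1 F2=2; commitIndex=2
Op 11: append 1 -> log_len=3
Op 12: append 1 -> log_len=4

Answer: 1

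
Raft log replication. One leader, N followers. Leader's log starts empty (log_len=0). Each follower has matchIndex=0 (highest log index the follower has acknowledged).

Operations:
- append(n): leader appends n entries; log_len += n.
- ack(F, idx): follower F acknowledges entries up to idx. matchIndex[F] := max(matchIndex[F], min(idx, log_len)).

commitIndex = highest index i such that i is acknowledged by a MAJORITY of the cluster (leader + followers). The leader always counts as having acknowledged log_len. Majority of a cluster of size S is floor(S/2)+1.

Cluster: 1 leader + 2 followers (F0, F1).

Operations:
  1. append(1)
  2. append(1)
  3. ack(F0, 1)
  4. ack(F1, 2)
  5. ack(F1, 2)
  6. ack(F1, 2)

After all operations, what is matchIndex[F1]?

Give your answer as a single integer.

Op 1: append 1 -> log_len=1
Op 2: append 1 -> log_len=2
Op 3: F0 acks idx 1 -> match: F0=1 F1=0; commitIndex=1
Op 4: F1 acks idx 2 -> match: F0=1 F1=2; commitIndex=2
Op 5: F1 acks idx 2 -> match: F0=1 F1=2; commitIndex=2
Op 6: F1 acks idx 2 -> match: F0=1 F1=2; commitIndex=2

Answer: 2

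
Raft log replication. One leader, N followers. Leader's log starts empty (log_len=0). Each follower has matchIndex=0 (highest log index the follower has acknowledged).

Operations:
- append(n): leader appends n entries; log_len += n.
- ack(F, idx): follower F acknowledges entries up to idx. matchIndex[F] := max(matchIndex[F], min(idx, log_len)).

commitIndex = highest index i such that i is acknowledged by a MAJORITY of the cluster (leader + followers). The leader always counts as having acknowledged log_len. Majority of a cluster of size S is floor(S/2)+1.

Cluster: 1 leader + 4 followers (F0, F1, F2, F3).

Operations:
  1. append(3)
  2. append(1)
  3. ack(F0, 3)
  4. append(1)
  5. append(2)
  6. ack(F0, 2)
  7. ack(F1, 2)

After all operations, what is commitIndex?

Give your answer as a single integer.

Answer: 2

Derivation:
Op 1: append 3 -> log_len=3
Op 2: append 1 -> log_len=4
Op 3: F0 acks idx 3 -> match: F0=3 F1=0 F2=0 F3=0; commitIndex=0
Op 4: append 1 -> log_len=5
Op 5: append 2 -> log_len=7
Op 6: F0 acks idx 2 -> match: F0=3 F1=0 F2=0 F3=0; commitIndex=0
Op 7: F1 acks idx 2 -> match: F0=3 F1=2 F2=0 F3=0; commitIndex=2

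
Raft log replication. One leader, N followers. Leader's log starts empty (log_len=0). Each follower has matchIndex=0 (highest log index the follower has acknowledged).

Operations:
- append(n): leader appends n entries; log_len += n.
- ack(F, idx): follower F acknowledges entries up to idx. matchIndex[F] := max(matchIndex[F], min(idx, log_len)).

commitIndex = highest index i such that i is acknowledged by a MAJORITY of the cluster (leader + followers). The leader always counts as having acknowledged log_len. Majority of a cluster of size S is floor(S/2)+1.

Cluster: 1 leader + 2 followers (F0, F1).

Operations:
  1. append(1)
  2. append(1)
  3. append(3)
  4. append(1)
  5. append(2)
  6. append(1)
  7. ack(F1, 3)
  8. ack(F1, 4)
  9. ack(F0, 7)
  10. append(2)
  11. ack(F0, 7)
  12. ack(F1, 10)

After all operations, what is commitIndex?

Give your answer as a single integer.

Op 1: append 1 -> log_len=1
Op 2: append 1 -> log_len=2
Op 3: append 3 -> log_len=5
Op 4: append 1 -> log_len=6
Op 5: append 2 -> log_len=8
Op 6: append 1 -> log_len=9
Op 7: F1 acks idx 3 -> match: F0=0 F1=3; commitIndex=3
Op 8: F1 acks idx 4 -> match: F0=0 F1=4; commitIndex=4
Op 9: F0 acks idx 7 -> match: F0=7 F1=4; commitIndex=7
Op 10: append 2 -> log_len=11
Op 11: F0 acks idx 7 -> match: F0=7 F1=4; commitIndex=7
Op 12: F1 acks idx 10 -> match: F0=7 F1=10; commitIndex=10

Answer: 10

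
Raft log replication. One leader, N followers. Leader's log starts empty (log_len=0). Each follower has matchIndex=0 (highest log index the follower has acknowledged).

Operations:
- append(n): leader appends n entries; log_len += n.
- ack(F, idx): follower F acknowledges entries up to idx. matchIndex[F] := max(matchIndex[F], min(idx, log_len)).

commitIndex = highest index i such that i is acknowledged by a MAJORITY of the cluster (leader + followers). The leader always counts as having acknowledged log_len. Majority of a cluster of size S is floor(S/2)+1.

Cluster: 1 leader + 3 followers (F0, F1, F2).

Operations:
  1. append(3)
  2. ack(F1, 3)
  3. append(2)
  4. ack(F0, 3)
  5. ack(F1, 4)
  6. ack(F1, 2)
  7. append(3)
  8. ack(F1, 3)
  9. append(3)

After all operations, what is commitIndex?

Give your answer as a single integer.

Op 1: append 3 -> log_len=3
Op 2: F1 acks idx 3 -> match: F0=0 F1=3 F2=0; commitIndex=0
Op 3: append 2 -> log_len=5
Op 4: F0 acks idx 3 -> match: F0=3 F1=3 F2=0; commitIndex=3
Op 5: F1 acks idx 4 -> match: F0=3 F1=4 F2=0; commitIndex=3
Op 6: F1 acks idx 2 -> match: F0=3 F1=4 F2=0; commitIndex=3
Op 7: append 3 -> log_len=8
Op 8: F1 acks idx 3 -> match: F0=3 F1=4 F2=0; commitIndex=3
Op 9: append 3 -> log_len=11

Answer: 3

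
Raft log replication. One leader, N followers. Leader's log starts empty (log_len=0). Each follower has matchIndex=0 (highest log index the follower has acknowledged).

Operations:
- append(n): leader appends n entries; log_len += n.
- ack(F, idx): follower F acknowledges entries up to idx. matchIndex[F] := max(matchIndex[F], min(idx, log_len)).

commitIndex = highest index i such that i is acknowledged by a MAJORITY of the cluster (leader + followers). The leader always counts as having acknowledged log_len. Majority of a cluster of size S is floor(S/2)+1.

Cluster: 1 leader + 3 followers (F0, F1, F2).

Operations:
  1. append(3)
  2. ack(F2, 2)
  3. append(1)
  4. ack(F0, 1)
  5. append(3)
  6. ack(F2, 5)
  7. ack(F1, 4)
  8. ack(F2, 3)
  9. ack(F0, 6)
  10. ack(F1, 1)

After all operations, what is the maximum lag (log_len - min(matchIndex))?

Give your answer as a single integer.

Op 1: append 3 -> log_len=3
Op 2: F2 acks idx 2 -> match: F0=0 F1=0 F2=2; commitIndex=0
Op 3: append 1 -> log_len=4
Op 4: F0 acks idx 1 -> match: F0=1 F1=0 F2=2; commitIndex=1
Op 5: append 3 -> log_len=7
Op 6: F2 acks idx 5 -> match: F0=1 F1=0 F2=5; commitIndex=1
Op 7: F1 acks idx 4 -> match: F0=1 F1=4 F2=5; commitIndex=4
Op 8: F2 acks idx 3 -> match: F0=1 F1=4 F2=5; commitIndex=4
Op 9: F0 acks idx 6 -> match: F0=6 F1=4 F2=5; commitIndex=5
Op 10: F1 acks idx 1 -> match: F0=6 F1=4 F2=5; commitIndex=5

Answer: 3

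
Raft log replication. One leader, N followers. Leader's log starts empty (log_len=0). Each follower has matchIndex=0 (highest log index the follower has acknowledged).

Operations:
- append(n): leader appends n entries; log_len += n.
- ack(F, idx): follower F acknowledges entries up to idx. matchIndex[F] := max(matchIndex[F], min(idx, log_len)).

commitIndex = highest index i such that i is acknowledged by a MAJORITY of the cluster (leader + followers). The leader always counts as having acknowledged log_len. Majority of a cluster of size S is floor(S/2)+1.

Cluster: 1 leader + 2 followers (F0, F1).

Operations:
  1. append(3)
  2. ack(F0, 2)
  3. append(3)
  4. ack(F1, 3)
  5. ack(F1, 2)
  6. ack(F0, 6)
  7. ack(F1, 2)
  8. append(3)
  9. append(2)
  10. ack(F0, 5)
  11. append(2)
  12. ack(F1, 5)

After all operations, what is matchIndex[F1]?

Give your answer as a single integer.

Op 1: append 3 -> log_len=3
Op 2: F0 acks idx 2 -> match: F0=2 F1=0; commitIndex=2
Op 3: append 3 -> log_len=6
Op 4: F1 acks idx 3 -> match: F0=2 F1=3; commitIndex=3
Op 5: F1 acks idx 2 -> match: F0=2 F1=3; commitIndex=3
Op 6: F0 acks idx 6 -> match: F0=6 F1=3; commitIndex=6
Op 7: F1 acks idx 2 -> match: F0=6 F1=3; commitIndex=6
Op 8: append 3 -> log_len=9
Op 9: append 2 -> log_len=11
Op 10: F0 acks idx 5 -> match: F0=6 F1=3; commitIndex=6
Op 11: append 2 -> log_len=13
Op 12: F1 acks idx 5 -> match: F0=6 F1=5; commitIndex=6

Answer: 5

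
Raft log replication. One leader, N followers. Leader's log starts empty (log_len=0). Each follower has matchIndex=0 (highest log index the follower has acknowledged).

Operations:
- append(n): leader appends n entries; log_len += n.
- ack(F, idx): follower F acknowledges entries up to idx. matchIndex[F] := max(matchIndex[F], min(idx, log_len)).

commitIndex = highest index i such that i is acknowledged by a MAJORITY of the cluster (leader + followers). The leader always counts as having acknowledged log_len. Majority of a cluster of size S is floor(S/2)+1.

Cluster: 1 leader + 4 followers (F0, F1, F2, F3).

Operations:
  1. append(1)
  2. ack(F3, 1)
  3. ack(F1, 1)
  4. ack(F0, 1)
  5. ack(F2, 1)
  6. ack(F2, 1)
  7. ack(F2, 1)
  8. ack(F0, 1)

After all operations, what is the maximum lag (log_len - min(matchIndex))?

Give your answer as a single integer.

Answer: 0

Derivation:
Op 1: append 1 -> log_len=1
Op 2: F3 acks idx 1 -> match: F0=0 F1=0 F2=0 F3=1; commitIndex=0
Op 3: F1 acks idx 1 -> match: F0=0 F1=1 F2=0 F3=1; commitIndex=1
Op 4: F0 acks idx 1 -> match: F0=1 F1=1 F2=0 F3=1; commitIndex=1
Op 5: F2 acks idx 1 -> match: F0=1 F1=1 F2=1 F3=1; commitIndex=1
Op 6: F2 acks idx 1 -> match: F0=1 F1=1 F2=1 F3=1; commitIndex=1
Op 7: F2 acks idx 1 -> match: F0=1 F1=1 F2=1 F3=1; commitIndex=1
Op 8: F0 acks idx 1 -> match: F0=1 F1=1 F2=1 F3=1; commitIndex=1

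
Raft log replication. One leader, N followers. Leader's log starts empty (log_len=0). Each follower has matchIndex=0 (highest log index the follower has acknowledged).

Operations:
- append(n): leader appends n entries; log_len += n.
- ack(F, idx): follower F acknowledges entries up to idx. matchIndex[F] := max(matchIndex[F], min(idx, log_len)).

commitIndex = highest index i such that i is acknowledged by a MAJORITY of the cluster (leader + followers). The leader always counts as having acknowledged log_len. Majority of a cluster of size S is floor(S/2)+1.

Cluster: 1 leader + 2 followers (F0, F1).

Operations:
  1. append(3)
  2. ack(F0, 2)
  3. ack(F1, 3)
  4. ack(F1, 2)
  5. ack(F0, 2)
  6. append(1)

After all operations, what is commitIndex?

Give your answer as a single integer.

Op 1: append 3 -> log_len=3
Op 2: F0 acks idx 2 -> match: F0=2 F1=0; commitIndex=2
Op 3: F1 acks idx 3 -> match: F0=2 F1=3; commitIndex=3
Op 4: F1 acks idx 2 -> match: F0=2 F1=3; commitIndex=3
Op 5: F0 acks idx 2 -> match: F0=2 F1=3; commitIndex=3
Op 6: append 1 -> log_len=4

Answer: 3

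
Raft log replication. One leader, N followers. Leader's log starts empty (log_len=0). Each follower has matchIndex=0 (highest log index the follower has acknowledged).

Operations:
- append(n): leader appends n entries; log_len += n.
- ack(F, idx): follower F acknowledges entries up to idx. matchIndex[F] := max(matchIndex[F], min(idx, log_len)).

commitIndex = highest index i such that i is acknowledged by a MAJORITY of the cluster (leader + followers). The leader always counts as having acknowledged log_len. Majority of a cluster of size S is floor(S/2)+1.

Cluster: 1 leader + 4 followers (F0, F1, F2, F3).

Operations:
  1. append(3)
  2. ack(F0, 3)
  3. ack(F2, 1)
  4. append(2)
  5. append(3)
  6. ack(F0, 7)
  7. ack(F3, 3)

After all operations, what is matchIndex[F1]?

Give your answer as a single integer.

Op 1: append 3 -> log_len=3
Op 2: F0 acks idx 3 -> match: F0=3 F1=0 F2=0 F3=0; commitIndex=0
Op 3: F2 acks idx 1 -> match: F0=3 F1=0 F2=1 F3=0; commitIndex=1
Op 4: append 2 -> log_len=5
Op 5: append 3 -> log_len=8
Op 6: F0 acks idx 7 -> match: F0=7 F1=0 F2=1 F3=0; commitIndex=1
Op 7: F3 acks idx 3 -> match: F0=7 F1=0 F2=1 F3=3; commitIndex=3

Answer: 0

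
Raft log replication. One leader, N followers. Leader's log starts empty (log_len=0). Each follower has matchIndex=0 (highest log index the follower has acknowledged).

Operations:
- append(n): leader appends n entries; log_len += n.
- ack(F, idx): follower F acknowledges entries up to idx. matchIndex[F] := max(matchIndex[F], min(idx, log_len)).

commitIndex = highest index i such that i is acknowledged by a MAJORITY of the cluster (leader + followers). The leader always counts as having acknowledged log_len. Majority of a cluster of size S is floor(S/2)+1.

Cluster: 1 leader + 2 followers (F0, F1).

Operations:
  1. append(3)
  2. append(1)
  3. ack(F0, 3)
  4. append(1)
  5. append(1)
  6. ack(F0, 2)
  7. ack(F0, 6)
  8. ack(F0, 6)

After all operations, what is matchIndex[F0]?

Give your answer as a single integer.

Op 1: append 3 -> log_len=3
Op 2: append 1 -> log_len=4
Op 3: F0 acks idx 3 -> match: F0=3 F1=0; commitIndex=3
Op 4: append 1 -> log_len=5
Op 5: append 1 -> log_len=6
Op 6: F0 acks idx 2 -> match: F0=3 F1=0; commitIndex=3
Op 7: F0 acks idx 6 -> match: F0=6 F1=0; commitIndex=6
Op 8: F0 acks idx 6 -> match: F0=6 F1=0; commitIndex=6

Answer: 6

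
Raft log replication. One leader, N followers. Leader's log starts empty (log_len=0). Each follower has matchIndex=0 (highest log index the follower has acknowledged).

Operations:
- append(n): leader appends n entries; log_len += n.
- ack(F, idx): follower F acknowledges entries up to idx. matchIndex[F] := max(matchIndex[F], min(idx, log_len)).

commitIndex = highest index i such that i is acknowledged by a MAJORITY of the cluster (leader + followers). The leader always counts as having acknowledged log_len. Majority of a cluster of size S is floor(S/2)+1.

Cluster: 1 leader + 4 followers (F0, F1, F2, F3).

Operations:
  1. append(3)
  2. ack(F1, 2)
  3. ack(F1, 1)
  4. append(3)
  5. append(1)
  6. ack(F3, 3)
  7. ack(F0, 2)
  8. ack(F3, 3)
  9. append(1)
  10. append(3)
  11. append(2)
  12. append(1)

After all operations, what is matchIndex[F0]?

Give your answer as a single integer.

Op 1: append 3 -> log_len=3
Op 2: F1 acks idx 2 -> match: F0=0 F1=2 F2=0 F3=0; commitIndex=0
Op 3: F1 acks idx 1 -> match: F0=0 F1=2 F2=0 F3=0; commitIndex=0
Op 4: append 3 -> log_len=6
Op 5: append 1 -> log_len=7
Op 6: F3 acks idx 3 -> match: F0=0 F1=2 F2=0 F3=3; commitIndex=2
Op 7: F0 acks idx 2 -> match: F0=2 F1=2 F2=0 F3=3; commitIndex=2
Op 8: F3 acks idx 3 -> match: F0=2 F1=2 F2=0 F3=3; commitIndex=2
Op 9: append 1 -> log_len=8
Op 10: append 3 -> log_len=11
Op 11: append 2 -> log_len=13
Op 12: append 1 -> log_len=14

Answer: 2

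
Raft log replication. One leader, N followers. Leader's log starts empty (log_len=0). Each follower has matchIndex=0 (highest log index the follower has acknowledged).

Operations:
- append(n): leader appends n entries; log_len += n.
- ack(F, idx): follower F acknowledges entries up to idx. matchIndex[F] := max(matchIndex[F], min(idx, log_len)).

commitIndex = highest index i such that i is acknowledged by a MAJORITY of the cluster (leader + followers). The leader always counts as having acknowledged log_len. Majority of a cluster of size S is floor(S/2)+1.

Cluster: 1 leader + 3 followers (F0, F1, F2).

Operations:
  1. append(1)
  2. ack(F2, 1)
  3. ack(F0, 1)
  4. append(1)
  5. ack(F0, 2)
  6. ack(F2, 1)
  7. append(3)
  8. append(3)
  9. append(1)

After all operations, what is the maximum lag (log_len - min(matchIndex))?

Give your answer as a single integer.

Answer: 9

Derivation:
Op 1: append 1 -> log_len=1
Op 2: F2 acks idx 1 -> match: F0=0 F1=0 F2=1; commitIndex=0
Op 3: F0 acks idx 1 -> match: F0=1 F1=0 F2=1; commitIndex=1
Op 4: append 1 -> log_len=2
Op 5: F0 acks idx 2 -> match: F0=2 F1=0 F2=1; commitIndex=1
Op 6: F2 acks idx 1 -> match: F0=2 F1=0 F2=1; commitIndex=1
Op 7: append 3 -> log_len=5
Op 8: append 3 -> log_len=8
Op 9: append 1 -> log_len=9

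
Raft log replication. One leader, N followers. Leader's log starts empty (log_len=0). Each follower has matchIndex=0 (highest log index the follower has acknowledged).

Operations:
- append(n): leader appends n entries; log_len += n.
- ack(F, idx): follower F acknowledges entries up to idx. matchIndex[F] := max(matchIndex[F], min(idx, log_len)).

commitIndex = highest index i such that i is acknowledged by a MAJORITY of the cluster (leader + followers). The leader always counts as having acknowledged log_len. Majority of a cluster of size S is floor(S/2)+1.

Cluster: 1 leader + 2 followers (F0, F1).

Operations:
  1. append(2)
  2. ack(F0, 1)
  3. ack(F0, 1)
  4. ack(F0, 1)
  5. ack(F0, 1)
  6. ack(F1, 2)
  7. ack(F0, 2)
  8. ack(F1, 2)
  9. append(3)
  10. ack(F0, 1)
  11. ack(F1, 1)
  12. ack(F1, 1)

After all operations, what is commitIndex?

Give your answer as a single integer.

Op 1: append 2 -> log_len=2
Op 2: F0 acks idx 1 -> match: F0=1 F1=0; commitIndex=1
Op 3: F0 acks idx 1 -> match: F0=1 F1=0; commitIndex=1
Op 4: F0 acks idx 1 -> match: F0=1 F1=0; commitIndex=1
Op 5: F0 acks idx 1 -> match: F0=1 F1=0; commitIndex=1
Op 6: F1 acks idx 2 -> match: F0=1 F1=2; commitIndex=2
Op 7: F0 acks idx 2 -> match: F0=2 F1=2; commitIndex=2
Op 8: F1 acks idx 2 -> match: F0=2 F1=2; commitIndex=2
Op 9: append 3 -> log_len=5
Op 10: F0 acks idx 1 -> match: F0=2 F1=2; commitIndex=2
Op 11: F1 acks idx 1 -> match: F0=2 F1=2; commitIndex=2
Op 12: F1 acks idx 1 -> match: F0=2 F1=2; commitIndex=2

Answer: 2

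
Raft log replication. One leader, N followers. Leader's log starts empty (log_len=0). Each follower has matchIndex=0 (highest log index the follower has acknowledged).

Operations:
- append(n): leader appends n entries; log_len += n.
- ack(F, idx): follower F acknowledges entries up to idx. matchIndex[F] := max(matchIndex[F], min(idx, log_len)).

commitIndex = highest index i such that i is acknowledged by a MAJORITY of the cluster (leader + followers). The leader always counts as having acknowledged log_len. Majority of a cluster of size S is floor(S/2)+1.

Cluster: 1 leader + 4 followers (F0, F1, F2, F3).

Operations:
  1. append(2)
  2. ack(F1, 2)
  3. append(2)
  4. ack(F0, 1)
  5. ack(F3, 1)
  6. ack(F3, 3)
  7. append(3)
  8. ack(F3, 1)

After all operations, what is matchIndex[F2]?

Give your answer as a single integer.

Answer: 0

Derivation:
Op 1: append 2 -> log_len=2
Op 2: F1 acks idx 2 -> match: F0=0 F1=2 F2=0 F3=0; commitIndex=0
Op 3: append 2 -> log_len=4
Op 4: F0 acks idx 1 -> match: F0=1 F1=2 F2=0 F3=0; commitIndex=1
Op 5: F3 acks idx 1 -> match: F0=1 F1=2 F2=0 F3=1; commitIndex=1
Op 6: F3 acks idx 3 -> match: F0=1 F1=2 F2=0 F3=3; commitIndex=2
Op 7: append 3 -> log_len=7
Op 8: F3 acks idx 1 -> match: F0=1 F1=2 F2=0 F3=3; commitIndex=2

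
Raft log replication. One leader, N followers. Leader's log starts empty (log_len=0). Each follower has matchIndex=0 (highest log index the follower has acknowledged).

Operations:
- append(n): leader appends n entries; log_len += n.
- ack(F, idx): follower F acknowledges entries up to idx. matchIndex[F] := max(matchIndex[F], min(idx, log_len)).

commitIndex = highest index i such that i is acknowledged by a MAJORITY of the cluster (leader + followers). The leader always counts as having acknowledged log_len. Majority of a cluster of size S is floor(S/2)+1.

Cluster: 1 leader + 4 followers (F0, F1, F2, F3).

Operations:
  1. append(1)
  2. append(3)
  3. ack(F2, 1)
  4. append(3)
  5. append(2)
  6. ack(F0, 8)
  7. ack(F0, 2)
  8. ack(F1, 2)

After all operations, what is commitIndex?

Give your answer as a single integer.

Answer: 2

Derivation:
Op 1: append 1 -> log_len=1
Op 2: append 3 -> log_len=4
Op 3: F2 acks idx 1 -> match: F0=0 F1=0 F2=1 F3=0; commitIndex=0
Op 4: append 3 -> log_len=7
Op 5: append 2 -> log_len=9
Op 6: F0 acks idx 8 -> match: F0=8 F1=0 F2=1 F3=0; commitIndex=1
Op 7: F0 acks idx 2 -> match: F0=8 F1=0 F2=1 F3=0; commitIndex=1
Op 8: F1 acks idx 2 -> match: F0=8 F1=2 F2=1 F3=0; commitIndex=2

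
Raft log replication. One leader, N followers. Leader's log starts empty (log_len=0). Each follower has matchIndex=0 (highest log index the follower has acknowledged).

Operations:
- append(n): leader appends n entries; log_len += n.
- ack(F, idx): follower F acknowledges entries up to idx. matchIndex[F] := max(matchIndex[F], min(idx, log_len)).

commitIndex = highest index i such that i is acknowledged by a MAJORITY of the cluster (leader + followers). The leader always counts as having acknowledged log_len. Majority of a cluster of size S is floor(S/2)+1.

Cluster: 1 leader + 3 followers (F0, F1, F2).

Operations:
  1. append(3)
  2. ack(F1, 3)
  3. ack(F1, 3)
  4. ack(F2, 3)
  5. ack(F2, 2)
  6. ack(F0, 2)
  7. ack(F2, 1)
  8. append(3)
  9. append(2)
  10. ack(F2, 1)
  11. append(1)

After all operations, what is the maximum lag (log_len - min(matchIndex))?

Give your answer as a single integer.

Op 1: append 3 -> log_len=3
Op 2: F1 acks idx 3 -> match: F0=0 F1=3 F2=0; commitIndex=0
Op 3: F1 acks idx 3 -> match: F0=0 F1=3 F2=0; commitIndex=0
Op 4: F2 acks idx 3 -> match: F0=0 F1=3 F2=3; commitIndex=3
Op 5: F2 acks idx 2 -> match: F0=0 F1=3 F2=3; commitIndex=3
Op 6: F0 acks idx 2 -> match: F0=2 F1=3 F2=3; commitIndex=3
Op 7: F2 acks idx 1 -> match: F0=2 F1=3 F2=3; commitIndex=3
Op 8: append 3 -> log_len=6
Op 9: append 2 -> log_len=8
Op 10: F2 acks idx 1 -> match: F0=2 F1=3 F2=3; commitIndex=3
Op 11: append 1 -> log_len=9

Answer: 7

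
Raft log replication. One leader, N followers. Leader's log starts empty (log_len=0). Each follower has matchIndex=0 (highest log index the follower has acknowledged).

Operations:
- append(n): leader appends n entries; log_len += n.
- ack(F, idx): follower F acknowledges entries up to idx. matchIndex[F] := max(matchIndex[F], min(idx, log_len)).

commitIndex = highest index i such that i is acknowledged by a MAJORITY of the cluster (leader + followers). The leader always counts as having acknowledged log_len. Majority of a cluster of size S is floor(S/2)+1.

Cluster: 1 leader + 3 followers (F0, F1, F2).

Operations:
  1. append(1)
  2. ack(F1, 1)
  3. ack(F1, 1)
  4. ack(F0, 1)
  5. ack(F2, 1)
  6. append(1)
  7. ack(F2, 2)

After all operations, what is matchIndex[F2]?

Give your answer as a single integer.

Op 1: append 1 -> log_len=1
Op 2: F1 acks idx 1 -> match: F0=0 F1=1 F2=0; commitIndex=0
Op 3: F1 acks idx 1 -> match: F0=0 F1=1 F2=0; commitIndex=0
Op 4: F0 acks idx 1 -> match: F0=1 F1=1 F2=0; commitIndex=1
Op 5: F2 acks idx 1 -> match: F0=1 F1=1 F2=1; commitIndex=1
Op 6: append 1 -> log_len=2
Op 7: F2 acks idx 2 -> match: F0=1 F1=1 F2=2; commitIndex=1

Answer: 2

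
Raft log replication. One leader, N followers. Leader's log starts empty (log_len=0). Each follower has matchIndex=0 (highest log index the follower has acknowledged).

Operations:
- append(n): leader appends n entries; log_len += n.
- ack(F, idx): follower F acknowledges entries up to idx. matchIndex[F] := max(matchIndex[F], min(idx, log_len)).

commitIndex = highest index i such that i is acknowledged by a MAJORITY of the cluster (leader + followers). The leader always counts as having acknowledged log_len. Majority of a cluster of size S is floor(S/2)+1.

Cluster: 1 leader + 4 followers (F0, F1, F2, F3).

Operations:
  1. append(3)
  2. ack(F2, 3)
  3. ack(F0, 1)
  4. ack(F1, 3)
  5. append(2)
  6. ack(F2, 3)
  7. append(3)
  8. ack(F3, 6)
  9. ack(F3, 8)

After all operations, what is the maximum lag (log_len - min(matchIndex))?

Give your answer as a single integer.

Op 1: append 3 -> log_len=3
Op 2: F2 acks idx 3 -> match: F0=0 F1=0 F2=3 F3=0; commitIndex=0
Op 3: F0 acks idx 1 -> match: F0=1 F1=0 F2=3 F3=0; commitIndex=1
Op 4: F1 acks idx 3 -> match: F0=1 F1=3 F2=3 F3=0; commitIndex=3
Op 5: append 2 -> log_len=5
Op 6: F2 acks idx 3 -> match: F0=1 F1=3 F2=3 F3=0; commitIndex=3
Op 7: append 3 -> log_len=8
Op 8: F3 acks idx 6 -> match: F0=1 F1=3 F2=3 F3=6; commitIndex=3
Op 9: F3 acks idx 8 -> match: F0=1 F1=3 F2=3 F3=8; commitIndex=3

Answer: 7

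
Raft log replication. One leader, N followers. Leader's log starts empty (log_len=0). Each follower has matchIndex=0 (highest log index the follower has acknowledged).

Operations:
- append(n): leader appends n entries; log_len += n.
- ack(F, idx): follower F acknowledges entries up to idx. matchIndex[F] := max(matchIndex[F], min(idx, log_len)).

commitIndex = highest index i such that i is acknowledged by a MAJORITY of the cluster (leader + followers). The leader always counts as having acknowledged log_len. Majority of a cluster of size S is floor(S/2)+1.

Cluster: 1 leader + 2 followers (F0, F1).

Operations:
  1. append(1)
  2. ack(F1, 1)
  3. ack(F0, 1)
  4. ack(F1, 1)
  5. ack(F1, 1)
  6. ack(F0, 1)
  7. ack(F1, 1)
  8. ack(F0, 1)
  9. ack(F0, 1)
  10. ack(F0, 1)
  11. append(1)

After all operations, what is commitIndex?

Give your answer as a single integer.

Answer: 1

Derivation:
Op 1: append 1 -> log_len=1
Op 2: F1 acks idx 1 -> match: F0=0 F1=1; commitIndex=1
Op 3: F0 acks idx 1 -> match: F0=1 F1=1; commitIndex=1
Op 4: F1 acks idx 1 -> match: F0=1 F1=1; commitIndex=1
Op 5: F1 acks idx 1 -> match: F0=1 F1=1; commitIndex=1
Op 6: F0 acks idx 1 -> match: F0=1 F1=1; commitIndex=1
Op 7: F1 acks idx 1 -> match: F0=1 F1=1; commitIndex=1
Op 8: F0 acks idx 1 -> match: F0=1 F1=1; commitIndex=1
Op 9: F0 acks idx 1 -> match: F0=1 F1=1; commitIndex=1
Op 10: F0 acks idx 1 -> match: F0=1 F1=1; commitIndex=1
Op 11: append 1 -> log_len=2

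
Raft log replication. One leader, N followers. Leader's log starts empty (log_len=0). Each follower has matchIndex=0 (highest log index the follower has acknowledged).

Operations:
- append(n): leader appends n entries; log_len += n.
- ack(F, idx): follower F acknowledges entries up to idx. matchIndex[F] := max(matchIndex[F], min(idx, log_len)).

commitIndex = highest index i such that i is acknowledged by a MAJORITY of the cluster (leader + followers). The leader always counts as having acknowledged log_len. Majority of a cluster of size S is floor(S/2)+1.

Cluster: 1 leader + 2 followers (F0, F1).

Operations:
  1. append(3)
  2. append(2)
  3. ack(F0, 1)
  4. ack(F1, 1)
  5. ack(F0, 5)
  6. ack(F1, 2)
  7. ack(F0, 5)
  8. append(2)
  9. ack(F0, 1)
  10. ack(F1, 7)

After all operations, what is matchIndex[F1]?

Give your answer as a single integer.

Answer: 7

Derivation:
Op 1: append 3 -> log_len=3
Op 2: append 2 -> log_len=5
Op 3: F0 acks idx 1 -> match: F0=1 F1=0; commitIndex=1
Op 4: F1 acks idx 1 -> match: F0=1 F1=1; commitIndex=1
Op 5: F0 acks idx 5 -> match: F0=5 F1=1; commitIndex=5
Op 6: F1 acks idx 2 -> match: F0=5 F1=2; commitIndex=5
Op 7: F0 acks idx 5 -> match: F0=5 F1=2; commitIndex=5
Op 8: append 2 -> log_len=7
Op 9: F0 acks idx 1 -> match: F0=5 F1=2; commitIndex=5
Op 10: F1 acks idx 7 -> match: F0=5 F1=7; commitIndex=7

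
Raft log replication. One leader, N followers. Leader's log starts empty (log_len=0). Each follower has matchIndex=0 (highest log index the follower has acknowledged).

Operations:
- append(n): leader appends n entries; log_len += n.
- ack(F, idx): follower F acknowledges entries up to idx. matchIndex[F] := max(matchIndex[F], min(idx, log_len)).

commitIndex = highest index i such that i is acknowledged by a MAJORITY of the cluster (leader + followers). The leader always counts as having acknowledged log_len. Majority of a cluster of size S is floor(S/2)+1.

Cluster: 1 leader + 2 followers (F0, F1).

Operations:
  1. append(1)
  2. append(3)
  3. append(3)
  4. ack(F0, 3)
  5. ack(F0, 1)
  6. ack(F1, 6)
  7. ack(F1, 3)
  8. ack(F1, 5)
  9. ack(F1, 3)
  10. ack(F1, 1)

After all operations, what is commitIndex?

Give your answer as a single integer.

Op 1: append 1 -> log_len=1
Op 2: append 3 -> log_len=4
Op 3: append 3 -> log_len=7
Op 4: F0 acks idx 3 -> match: F0=3 F1=0; commitIndex=3
Op 5: F0 acks idx 1 -> match: F0=3 F1=0; commitIndex=3
Op 6: F1 acks idx 6 -> match: F0=3 F1=6; commitIndex=6
Op 7: F1 acks idx 3 -> match: F0=3 F1=6; commitIndex=6
Op 8: F1 acks idx 5 -> match: F0=3 F1=6; commitIndex=6
Op 9: F1 acks idx 3 -> match: F0=3 F1=6; commitIndex=6
Op 10: F1 acks idx 1 -> match: F0=3 F1=6; commitIndex=6

Answer: 6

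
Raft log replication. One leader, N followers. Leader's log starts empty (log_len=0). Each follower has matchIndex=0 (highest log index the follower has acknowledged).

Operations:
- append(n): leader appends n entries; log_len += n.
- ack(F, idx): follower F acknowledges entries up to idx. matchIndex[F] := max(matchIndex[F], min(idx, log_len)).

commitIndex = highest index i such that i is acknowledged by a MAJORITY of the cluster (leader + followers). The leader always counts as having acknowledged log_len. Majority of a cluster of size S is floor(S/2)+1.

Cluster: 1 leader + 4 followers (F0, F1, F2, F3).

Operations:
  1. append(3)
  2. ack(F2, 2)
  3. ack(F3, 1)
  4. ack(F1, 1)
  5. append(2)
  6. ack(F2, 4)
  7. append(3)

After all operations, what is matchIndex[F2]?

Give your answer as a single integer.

Answer: 4

Derivation:
Op 1: append 3 -> log_len=3
Op 2: F2 acks idx 2 -> match: F0=0 F1=0 F2=2 F3=0; commitIndex=0
Op 3: F3 acks idx 1 -> match: F0=0 F1=0 F2=2 F3=1; commitIndex=1
Op 4: F1 acks idx 1 -> match: F0=0 F1=1 F2=2 F3=1; commitIndex=1
Op 5: append 2 -> log_len=5
Op 6: F2 acks idx 4 -> match: F0=0 F1=1 F2=4 F3=1; commitIndex=1
Op 7: append 3 -> log_len=8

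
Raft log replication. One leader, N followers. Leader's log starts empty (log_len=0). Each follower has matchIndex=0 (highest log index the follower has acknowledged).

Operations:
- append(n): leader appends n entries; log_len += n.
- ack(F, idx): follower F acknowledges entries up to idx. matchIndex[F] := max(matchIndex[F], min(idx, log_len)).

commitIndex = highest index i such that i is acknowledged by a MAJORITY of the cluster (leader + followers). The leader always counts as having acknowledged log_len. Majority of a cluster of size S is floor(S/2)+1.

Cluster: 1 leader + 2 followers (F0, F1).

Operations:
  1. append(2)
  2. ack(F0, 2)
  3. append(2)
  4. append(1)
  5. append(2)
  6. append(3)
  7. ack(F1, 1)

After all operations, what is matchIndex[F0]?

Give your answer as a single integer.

Op 1: append 2 -> log_len=2
Op 2: F0 acks idx 2 -> match: F0=2 F1=0; commitIndex=2
Op 3: append 2 -> log_len=4
Op 4: append 1 -> log_len=5
Op 5: append 2 -> log_len=7
Op 6: append 3 -> log_len=10
Op 7: F1 acks idx 1 -> match: F0=2 F1=1; commitIndex=2

Answer: 2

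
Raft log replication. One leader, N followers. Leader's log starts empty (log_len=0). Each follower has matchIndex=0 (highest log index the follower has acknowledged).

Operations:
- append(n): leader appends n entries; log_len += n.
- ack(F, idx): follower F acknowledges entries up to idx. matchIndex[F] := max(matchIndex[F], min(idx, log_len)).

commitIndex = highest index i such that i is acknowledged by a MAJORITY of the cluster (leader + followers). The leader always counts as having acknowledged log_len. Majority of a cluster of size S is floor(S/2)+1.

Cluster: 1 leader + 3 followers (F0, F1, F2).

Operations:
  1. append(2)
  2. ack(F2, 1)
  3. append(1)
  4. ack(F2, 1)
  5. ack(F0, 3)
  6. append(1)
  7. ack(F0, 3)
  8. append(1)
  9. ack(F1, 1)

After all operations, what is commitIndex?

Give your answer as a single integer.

Op 1: append 2 -> log_len=2
Op 2: F2 acks idx 1 -> match: F0=0 F1=0 F2=1; commitIndex=0
Op 3: append 1 -> log_len=3
Op 4: F2 acks idx 1 -> match: F0=0 F1=0 F2=1; commitIndex=0
Op 5: F0 acks idx 3 -> match: F0=3 F1=0 F2=1; commitIndex=1
Op 6: append 1 -> log_len=4
Op 7: F0 acks idx 3 -> match: F0=3 F1=0 F2=1; commitIndex=1
Op 8: append 1 -> log_len=5
Op 9: F1 acks idx 1 -> match: F0=3 F1=1 F2=1; commitIndex=1

Answer: 1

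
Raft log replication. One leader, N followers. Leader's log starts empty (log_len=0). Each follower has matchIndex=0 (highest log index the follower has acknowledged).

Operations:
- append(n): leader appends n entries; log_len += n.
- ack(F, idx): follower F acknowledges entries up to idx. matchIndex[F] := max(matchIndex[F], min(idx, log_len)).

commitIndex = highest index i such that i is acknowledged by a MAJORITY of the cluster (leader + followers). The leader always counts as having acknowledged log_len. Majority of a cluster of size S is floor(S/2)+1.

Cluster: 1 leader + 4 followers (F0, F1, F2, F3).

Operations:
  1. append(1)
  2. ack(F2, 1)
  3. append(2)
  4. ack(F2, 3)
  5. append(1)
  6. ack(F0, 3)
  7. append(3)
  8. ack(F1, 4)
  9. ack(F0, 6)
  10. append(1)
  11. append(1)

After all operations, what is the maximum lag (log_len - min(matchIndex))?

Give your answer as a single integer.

Answer: 9

Derivation:
Op 1: append 1 -> log_len=1
Op 2: F2 acks idx 1 -> match: F0=0 F1=0 F2=1 F3=0; commitIndex=0
Op 3: append 2 -> log_len=3
Op 4: F2 acks idx 3 -> match: F0=0 F1=0 F2=3 F3=0; commitIndex=0
Op 5: append 1 -> log_len=4
Op 6: F0 acks idx 3 -> match: F0=3 F1=0 F2=3 F3=0; commitIndex=3
Op 7: append 3 -> log_len=7
Op 8: F1 acks idx 4 -> match: F0=3 F1=4 F2=3 F3=0; commitIndex=3
Op 9: F0 acks idx 6 -> match: F0=6 F1=4 F2=3 F3=0; commitIndex=4
Op 10: append 1 -> log_len=8
Op 11: append 1 -> log_len=9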